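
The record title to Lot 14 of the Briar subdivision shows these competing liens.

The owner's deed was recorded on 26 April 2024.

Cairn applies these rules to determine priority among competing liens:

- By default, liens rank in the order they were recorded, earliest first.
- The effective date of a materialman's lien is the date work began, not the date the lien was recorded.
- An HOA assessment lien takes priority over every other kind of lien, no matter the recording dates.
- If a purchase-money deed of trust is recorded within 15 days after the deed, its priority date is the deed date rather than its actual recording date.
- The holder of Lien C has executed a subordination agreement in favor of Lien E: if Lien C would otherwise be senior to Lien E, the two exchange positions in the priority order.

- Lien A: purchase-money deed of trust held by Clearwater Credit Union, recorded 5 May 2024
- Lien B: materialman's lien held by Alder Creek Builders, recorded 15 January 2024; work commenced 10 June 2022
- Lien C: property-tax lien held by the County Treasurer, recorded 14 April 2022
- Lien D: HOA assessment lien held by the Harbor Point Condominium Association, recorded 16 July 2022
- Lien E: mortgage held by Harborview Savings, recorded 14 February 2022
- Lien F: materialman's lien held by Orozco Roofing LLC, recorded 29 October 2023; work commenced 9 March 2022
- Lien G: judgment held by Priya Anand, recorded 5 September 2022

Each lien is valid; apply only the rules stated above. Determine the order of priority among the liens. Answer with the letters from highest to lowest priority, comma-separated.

Effective dates: A was recorded within the 15-day window, so its effective date is the deed date 26 April 2024; B's effective date is 10 June 2022, when work began; F relates back to 9 March 2022 (work commenced).
D is an HOA assessment lien, so it outranks all other liens regardless of date.
Ordering the rest by effective date: E (14 February 2022), F (9 March 2022), C (14 April 2022), B (10 June 2022), G (5 September 2022), A (26 April 2024).
C is already junior to E, so the subordination agreement changes nothing.

D, E, F, C, B, G, A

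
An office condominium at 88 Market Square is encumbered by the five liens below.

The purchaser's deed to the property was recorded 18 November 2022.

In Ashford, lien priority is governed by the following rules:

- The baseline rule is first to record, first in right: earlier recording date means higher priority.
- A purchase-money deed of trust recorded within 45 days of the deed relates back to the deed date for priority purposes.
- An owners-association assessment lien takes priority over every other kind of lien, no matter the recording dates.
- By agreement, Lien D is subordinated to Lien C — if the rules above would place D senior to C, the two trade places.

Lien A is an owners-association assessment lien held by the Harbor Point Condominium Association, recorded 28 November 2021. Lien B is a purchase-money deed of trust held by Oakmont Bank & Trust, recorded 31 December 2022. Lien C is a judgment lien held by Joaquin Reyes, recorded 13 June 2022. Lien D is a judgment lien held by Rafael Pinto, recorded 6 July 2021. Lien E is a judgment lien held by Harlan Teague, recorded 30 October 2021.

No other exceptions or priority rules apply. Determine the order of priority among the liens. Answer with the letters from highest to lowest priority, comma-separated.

First, effective dates: B relates back to the deed date 18 November 2022.
A, as an owners-association assessment lien, has superpriority and ranks first.
Among the remaining liens, by effective date: D (6 July 2021), E (30 October 2021), C (13 June 2022), B (18 November 2022).
Because D would otherwise rank above C, the subordination swaps them.

A, C, E, D, B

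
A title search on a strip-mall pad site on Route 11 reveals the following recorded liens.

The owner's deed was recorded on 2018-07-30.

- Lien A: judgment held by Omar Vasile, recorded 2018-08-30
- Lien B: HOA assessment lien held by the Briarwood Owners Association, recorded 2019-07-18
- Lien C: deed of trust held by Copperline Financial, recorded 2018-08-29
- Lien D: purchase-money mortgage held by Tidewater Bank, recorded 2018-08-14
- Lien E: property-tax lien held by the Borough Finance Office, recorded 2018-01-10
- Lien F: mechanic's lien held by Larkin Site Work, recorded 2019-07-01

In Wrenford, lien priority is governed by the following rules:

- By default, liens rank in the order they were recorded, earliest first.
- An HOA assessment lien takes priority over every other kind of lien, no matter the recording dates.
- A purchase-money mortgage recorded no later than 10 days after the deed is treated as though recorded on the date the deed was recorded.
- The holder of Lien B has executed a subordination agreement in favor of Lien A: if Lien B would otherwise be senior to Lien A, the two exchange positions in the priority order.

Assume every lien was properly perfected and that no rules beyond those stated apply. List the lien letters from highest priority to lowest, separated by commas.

First, effective dates: D missed the 10-day window (15 days after the deed), so its recording date stands.
As an HOA assessment lien, B is senior to every other lien.
Ordering the rest by effective date: E (2018-01-10), D (2018-08-14), C (2018-08-29), A (2018-08-30), F (2019-07-01).
B would otherwise be senior to A, so under the subordination agreement B and A exchange positions.

A, E, D, C, B, F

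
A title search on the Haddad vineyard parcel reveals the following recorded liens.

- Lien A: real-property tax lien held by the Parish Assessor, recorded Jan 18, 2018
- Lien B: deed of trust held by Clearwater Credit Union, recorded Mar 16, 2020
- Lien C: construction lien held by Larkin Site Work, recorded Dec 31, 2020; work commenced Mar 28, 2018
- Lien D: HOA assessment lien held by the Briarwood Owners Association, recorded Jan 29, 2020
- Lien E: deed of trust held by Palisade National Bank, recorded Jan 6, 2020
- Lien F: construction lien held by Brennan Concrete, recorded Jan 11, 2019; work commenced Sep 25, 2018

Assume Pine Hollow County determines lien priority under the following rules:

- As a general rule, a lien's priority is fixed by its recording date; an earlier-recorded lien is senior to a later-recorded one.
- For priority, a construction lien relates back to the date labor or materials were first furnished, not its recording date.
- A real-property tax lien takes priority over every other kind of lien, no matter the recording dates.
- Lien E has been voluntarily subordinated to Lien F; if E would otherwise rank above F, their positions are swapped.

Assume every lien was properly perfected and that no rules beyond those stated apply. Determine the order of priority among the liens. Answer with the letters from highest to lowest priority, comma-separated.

Effective dates after the stated exceptions: C is treated as recorded Mar 28, 2018, the work-commencement date; F is treated as recorded Sep 25, 2018, the work-commencement date.
As a real-property tax lien, A is senior to every other lien.
Remaining liens by effective date: C (Mar 28, 2018), F (Sep 25, 2018), E (Jan 6, 2020), D (Jan 29, 2020), B (Mar 16, 2020).
Since E is not senior to F, the subordination leaves the order unchanged.

A, C, F, E, D, B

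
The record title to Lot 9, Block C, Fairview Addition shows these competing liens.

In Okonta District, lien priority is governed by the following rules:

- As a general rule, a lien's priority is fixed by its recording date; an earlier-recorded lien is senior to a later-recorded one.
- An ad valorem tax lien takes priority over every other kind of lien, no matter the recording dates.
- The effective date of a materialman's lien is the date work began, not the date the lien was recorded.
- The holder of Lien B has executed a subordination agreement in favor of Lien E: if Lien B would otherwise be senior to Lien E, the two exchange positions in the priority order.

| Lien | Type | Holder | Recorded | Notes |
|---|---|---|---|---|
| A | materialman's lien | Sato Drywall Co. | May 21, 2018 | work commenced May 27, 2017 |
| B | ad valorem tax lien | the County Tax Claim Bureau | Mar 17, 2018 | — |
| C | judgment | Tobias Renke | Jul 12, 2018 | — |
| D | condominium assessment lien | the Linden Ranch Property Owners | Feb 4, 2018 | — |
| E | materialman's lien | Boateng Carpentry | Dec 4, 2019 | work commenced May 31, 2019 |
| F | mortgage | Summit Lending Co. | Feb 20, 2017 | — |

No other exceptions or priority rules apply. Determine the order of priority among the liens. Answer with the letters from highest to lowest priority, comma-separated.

E, F, A, D, C, B

First, effective dates: A relates back to May 27, 2017 (work commenced); E's effective date is May 31, 2019, when work began.
As an ad valorem tax lien, B is senior to every other lien.
Among the remaining liens, by effective date: F (Feb 20, 2017), A (May 27, 2017), D (Feb 4, 2018), C (Jul 12, 2018), E (May 31, 2019).
B is senior to E before the subordination, so the two trade places.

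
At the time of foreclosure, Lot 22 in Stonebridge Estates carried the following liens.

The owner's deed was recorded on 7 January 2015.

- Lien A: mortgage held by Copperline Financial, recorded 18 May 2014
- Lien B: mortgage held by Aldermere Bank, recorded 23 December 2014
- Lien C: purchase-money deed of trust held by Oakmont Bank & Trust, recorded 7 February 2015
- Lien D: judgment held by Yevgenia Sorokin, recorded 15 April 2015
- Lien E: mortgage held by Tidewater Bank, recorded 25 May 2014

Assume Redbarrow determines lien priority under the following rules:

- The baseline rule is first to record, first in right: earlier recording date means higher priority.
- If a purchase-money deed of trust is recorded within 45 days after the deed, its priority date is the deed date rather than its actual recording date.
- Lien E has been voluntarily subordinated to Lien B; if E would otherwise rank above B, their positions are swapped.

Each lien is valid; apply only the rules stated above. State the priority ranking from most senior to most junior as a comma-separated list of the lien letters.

Effective dates after the stated exceptions: C was recorded within the 45-day window, so its effective date is the deed date 7 January 2015.
Ordering by effective date: A (18 May 2014), E (25 May 2014), B (23 December 2014), C (7 January 2015), D (15 April 2015).
Because E would otherwise rank above B, the subordination swaps them.

A, B, E, C, D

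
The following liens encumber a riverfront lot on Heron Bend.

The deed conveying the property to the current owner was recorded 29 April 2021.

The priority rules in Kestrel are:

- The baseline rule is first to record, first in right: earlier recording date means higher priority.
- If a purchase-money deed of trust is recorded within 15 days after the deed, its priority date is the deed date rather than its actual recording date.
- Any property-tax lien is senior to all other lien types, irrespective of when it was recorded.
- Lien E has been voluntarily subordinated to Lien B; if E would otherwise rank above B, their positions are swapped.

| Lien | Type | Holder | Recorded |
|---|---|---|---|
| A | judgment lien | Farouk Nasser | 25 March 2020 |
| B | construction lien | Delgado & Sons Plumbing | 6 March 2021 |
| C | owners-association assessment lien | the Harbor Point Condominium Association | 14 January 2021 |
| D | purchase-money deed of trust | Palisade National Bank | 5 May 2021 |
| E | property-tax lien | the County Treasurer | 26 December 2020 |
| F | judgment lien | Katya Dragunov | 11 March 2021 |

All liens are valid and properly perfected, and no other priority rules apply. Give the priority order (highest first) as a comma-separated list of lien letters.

B, A, C, E, F, D

First, effective dates: D's effective date is the deed date, 29 April 2021.
As a property-tax lien, E is senior to every other lien.
Ordering the rest by effective date: A (25 March 2020), C (14 January 2021), B (6 March 2021), F (11 March 2021), D (29 April 2021).
E is senior to B before the subordination, so the two trade places.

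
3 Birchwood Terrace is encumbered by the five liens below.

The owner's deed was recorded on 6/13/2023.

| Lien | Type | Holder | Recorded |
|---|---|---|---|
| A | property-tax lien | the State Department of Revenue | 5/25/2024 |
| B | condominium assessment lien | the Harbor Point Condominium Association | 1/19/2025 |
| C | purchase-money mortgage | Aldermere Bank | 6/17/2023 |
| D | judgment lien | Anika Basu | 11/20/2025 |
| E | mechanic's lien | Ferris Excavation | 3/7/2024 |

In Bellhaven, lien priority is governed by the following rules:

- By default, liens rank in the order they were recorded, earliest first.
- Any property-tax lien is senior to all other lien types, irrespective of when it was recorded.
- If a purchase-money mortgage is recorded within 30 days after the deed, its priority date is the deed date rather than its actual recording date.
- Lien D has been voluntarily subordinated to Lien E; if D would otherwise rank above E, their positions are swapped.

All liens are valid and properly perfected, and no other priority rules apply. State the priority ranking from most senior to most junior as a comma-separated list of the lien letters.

A, C, E, B, D

First, effective dates: C was recorded within the 30-day window, so its effective date is the deed date 6/13/2023.
As a property-tax lien, A is senior to every other lien.
The other liens, earliest effective date first: C (6/13/2023), E (3/7/2024), B (1/19/2025), D (11/20/2025).
Since D is not senior to E, the subordination leaves the order unchanged.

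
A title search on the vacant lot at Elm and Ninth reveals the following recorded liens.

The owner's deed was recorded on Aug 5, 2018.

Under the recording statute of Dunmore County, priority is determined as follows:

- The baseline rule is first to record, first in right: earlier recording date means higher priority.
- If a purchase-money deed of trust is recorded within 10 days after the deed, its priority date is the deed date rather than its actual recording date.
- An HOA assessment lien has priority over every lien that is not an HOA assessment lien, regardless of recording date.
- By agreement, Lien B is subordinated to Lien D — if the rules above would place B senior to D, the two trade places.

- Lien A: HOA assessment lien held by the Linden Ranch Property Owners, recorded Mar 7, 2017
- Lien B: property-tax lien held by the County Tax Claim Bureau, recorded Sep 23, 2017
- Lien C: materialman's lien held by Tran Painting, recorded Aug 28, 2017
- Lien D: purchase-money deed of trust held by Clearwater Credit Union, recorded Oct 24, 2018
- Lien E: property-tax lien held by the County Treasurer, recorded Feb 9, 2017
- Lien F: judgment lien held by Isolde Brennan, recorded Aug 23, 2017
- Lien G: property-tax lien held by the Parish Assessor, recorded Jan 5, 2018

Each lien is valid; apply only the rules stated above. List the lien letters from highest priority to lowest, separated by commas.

A, E, F, C, D, G, B

Effective dates after the stated exceptions: D missed the 10-day window (80 days after the deed), so its recording date stands.
A is an HOA assessment lien and takes priority over every other lien.
Among the remaining liens, by effective date: E (Feb 9, 2017), F (Aug 23, 2017), C (Aug 28, 2017), B (Sep 23, 2017), G (Jan 5, 2018), D (Oct 24, 2018).
B is senior to D before the subordination, so the two trade places.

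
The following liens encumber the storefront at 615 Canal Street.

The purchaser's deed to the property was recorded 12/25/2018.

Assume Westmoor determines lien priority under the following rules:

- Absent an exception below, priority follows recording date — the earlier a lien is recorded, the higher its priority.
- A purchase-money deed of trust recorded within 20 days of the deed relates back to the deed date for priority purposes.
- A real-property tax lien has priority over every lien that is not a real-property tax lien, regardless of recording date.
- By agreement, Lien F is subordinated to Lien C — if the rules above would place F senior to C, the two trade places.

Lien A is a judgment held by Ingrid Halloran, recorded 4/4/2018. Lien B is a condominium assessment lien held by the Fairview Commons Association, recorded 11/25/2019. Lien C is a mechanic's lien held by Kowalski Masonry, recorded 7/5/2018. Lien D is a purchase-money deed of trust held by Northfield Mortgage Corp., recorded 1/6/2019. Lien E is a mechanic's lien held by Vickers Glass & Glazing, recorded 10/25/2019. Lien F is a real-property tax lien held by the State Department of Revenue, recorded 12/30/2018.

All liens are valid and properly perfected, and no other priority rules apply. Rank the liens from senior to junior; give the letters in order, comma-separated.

Effective dates: D relates back to the deed date 12/25/2018.
F, as a real-property tax lien, has superpriority and ranks first.
Remaining liens by effective date: A (4/4/2018), C (7/5/2018), D (12/25/2018), E (10/25/2019), B (11/25/2019).
F is senior to C before the subordination, so the two trade places.

C, A, F, D, E, B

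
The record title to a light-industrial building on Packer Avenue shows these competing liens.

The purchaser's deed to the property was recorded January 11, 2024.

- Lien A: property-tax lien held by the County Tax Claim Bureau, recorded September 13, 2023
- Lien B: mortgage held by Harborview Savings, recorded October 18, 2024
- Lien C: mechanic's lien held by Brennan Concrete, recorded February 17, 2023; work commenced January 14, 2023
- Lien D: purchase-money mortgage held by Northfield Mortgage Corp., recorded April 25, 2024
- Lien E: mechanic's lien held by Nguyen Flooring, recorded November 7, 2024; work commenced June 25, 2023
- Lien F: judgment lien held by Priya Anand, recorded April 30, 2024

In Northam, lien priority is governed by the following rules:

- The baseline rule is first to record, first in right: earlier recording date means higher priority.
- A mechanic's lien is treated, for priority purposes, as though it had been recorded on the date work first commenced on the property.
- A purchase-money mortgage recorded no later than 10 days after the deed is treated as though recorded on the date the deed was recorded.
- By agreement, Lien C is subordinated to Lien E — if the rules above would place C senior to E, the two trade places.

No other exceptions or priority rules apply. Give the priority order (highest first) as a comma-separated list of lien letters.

E, C, A, D, F, B

Effective dates: C relates back to January 14, 2023 (work commenced); D was recorded 105 days after the deed — beyond 10 days — so no relation-back applies; E is treated as recorded June 25, 2023, the work-commencement date.
Sorted by effective date: C (January 14, 2023), E (June 25, 2023), A (September 13, 2023), D (April 25, 2024), F (April 30, 2024), B (October 18, 2024).
Because C would otherwise rank above E, the subordination swaps them.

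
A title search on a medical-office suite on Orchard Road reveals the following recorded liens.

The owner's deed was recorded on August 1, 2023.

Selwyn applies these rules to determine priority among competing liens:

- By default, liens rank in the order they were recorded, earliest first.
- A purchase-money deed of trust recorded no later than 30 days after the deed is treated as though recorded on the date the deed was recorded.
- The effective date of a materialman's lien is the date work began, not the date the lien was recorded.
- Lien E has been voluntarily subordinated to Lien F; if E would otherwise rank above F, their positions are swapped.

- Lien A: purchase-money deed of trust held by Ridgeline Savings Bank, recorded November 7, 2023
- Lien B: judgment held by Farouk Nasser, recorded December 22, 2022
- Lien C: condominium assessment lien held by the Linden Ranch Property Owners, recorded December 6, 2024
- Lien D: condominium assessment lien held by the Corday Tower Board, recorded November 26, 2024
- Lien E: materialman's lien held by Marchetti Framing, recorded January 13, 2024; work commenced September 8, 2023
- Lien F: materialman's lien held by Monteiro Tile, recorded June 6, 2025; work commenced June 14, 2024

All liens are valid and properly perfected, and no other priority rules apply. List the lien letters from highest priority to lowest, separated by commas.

B, F, A, E, D, C

Adjusting effective dates: A was recorded 98 days after the deed — beyond 30 days — so no relation-back applies; E relates back to September 8, 2023 (work commenced); F's effective date is June 14, 2024, when work began.
By effective date: B (December 22, 2022), E (September 8, 2023), A (November 7, 2023), F (June 14, 2024), D (November 26, 2024), C (December 6, 2024).
E would otherwise be senior to F, so under the subordination agreement E and F exchange positions.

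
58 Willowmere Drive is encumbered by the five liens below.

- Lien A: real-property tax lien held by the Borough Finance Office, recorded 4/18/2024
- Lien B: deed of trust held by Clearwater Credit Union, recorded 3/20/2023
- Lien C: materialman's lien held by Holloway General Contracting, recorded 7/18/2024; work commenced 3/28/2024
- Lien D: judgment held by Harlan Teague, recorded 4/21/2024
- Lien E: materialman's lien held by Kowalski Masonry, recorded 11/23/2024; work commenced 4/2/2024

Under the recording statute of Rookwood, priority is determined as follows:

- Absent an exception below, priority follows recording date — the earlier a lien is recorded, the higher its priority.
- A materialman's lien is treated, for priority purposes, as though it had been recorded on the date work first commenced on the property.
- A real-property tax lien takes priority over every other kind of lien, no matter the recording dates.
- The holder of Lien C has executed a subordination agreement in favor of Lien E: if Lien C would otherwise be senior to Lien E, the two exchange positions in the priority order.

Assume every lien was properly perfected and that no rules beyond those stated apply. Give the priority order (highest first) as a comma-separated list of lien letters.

Effective dates: C is treated as recorded 3/28/2024, the work-commencement date; E is treated as recorded 4/2/2024, the work-commencement date.
A is a real-property tax lien, so it outranks all other liens regardless of date.
Among the remaining liens, by effective date: B (3/20/2023), C (3/28/2024), E (4/2/2024), D (4/21/2024).
The subordination applies — C was senior to E — so C and E swap.

A, B, E, C, D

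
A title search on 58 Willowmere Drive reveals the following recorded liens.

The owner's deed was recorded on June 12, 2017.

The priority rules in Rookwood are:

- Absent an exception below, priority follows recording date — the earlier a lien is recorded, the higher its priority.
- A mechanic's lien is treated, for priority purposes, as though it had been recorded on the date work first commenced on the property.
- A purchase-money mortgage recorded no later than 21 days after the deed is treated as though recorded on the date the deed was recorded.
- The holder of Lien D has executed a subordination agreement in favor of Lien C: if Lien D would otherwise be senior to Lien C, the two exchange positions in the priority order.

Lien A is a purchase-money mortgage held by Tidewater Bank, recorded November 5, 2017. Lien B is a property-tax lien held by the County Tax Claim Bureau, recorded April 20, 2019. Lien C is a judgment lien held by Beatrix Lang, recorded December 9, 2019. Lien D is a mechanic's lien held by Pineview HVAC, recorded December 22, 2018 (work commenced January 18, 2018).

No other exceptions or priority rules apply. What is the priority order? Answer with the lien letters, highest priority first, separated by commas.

A, C, B, D

Adjusting effective dates: A was recorded 146 days after the deed, outside the 21-day window, so it keeps its recording date; D is treated as recorded January 18, 2018, the work-commencement date.
By effective date, earliest first: A (November 5, 2017), D (January 18, 2018), B (April 20, 2019), C (December 9, 2019).
D is senior to C before the subordination, so the two trade places.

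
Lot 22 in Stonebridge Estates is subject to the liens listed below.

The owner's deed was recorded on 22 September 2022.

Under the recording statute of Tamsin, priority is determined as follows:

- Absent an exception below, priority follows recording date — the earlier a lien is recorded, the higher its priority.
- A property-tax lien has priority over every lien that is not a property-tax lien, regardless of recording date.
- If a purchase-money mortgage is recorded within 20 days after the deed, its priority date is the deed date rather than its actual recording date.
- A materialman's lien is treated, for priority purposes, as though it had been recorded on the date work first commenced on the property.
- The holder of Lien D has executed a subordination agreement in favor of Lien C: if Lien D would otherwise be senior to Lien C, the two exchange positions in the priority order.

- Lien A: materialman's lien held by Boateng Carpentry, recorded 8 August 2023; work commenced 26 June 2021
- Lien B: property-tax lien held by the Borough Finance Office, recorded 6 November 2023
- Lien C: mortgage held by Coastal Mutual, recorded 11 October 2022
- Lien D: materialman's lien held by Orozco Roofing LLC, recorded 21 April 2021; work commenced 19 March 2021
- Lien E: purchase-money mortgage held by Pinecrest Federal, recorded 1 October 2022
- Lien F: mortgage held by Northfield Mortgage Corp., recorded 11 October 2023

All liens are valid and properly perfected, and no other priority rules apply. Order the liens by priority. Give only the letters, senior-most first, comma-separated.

First, effective dates: A's effective date is 26 June 2021, when work began; D is treated as recorded 19 March 2021, the work-commencement date; E was recorded within the 20-day window, so its effective date is the deed date 22 September 2022.
B is a property-tax lien and takes priority over every other lien.
Remaining liens by effective date: D (19 March 2021), A (26 June 2021), E (22 September 2022), C (11 October 2022), F (11 October 2023).
The subordination applies — D was senior to C — so D and C swap.

B, C, A, E, D, F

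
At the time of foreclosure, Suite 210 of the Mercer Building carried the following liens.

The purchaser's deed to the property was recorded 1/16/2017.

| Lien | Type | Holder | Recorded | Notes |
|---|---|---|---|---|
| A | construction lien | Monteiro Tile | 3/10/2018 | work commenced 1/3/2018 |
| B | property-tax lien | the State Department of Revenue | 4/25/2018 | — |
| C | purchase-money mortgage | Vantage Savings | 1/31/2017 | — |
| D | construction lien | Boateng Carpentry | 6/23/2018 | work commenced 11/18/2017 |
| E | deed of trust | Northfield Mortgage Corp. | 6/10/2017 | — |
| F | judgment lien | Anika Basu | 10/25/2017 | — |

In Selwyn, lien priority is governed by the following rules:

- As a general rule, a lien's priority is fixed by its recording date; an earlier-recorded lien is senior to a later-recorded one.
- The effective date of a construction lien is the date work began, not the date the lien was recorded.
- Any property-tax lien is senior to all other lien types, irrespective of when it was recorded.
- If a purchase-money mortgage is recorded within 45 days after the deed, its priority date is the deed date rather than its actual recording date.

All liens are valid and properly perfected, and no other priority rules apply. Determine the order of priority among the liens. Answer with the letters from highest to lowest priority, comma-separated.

B, C, E, F, D, A

Effective dates after the stated exceptions: A is treated as recorded 1/3/2018, the work-commencement date; C relates back to the deed date 1/16/2017; D is treated as recorded 11/18/2017, the work-commencement date.
B is a property-tax lien, so it outranks all other liens regardless of date.
The other liens, earliest effective date first: C (1/16/2017), E (6/10/2017), F (10/25/2017), D (11/18/2017), A (1/3/2018).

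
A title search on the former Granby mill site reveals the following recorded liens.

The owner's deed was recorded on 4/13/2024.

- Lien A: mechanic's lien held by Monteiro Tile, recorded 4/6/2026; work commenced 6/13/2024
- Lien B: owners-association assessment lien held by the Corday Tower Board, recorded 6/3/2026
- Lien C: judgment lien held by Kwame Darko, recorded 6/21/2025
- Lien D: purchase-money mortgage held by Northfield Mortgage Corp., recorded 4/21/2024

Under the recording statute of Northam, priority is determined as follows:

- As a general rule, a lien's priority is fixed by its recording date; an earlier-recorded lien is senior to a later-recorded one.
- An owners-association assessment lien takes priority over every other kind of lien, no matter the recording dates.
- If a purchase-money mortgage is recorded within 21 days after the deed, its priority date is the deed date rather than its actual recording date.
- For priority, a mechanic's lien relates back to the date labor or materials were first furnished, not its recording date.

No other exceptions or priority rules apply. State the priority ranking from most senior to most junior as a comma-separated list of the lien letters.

Effective dates: A is treated as recorded 6/13/2024, the work-commencement date; D relates back to the deed date 4/13/2024.
As an owners-association assessment lien, B is senior to every other lien.
Among the remaining liens, by effective date: D (4/13/2024), A (6/13/2024), C (6/21/2025).

B, D, A, C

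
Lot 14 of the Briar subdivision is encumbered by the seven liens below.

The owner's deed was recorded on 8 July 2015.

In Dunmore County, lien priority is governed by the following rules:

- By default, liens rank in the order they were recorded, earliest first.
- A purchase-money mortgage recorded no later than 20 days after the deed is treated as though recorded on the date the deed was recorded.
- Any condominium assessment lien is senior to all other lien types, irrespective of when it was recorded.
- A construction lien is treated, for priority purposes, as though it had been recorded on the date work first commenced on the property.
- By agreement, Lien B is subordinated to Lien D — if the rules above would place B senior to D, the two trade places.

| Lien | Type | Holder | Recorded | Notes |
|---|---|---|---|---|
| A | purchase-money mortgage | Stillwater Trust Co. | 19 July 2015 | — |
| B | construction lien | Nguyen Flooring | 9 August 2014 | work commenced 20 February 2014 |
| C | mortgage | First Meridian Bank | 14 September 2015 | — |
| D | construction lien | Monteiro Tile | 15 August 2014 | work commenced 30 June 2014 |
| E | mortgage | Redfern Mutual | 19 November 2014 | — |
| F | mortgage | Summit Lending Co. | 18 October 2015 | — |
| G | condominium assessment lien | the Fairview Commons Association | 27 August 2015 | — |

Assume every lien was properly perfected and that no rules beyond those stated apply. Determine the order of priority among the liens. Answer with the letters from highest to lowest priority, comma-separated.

Effective dates after the stated exceptions: A's effective date is the deed date, 8 July 2015; B's effective date is 20 February 2014, when work began; D's effective date is 30 June 2014, when work began.
G is a condominium assessment lien and takes priority over every other lien.
Ordering the rest by effective date: B (20 February 2014), D (30 June 2014), E (19 November 2014), A (8 July 2015), C (14 September 2015), F (18 October 2015).
B would otherwise be senior to D, so under the subordination agreement B and D exchange positions.

G, D, B, E, A, C, F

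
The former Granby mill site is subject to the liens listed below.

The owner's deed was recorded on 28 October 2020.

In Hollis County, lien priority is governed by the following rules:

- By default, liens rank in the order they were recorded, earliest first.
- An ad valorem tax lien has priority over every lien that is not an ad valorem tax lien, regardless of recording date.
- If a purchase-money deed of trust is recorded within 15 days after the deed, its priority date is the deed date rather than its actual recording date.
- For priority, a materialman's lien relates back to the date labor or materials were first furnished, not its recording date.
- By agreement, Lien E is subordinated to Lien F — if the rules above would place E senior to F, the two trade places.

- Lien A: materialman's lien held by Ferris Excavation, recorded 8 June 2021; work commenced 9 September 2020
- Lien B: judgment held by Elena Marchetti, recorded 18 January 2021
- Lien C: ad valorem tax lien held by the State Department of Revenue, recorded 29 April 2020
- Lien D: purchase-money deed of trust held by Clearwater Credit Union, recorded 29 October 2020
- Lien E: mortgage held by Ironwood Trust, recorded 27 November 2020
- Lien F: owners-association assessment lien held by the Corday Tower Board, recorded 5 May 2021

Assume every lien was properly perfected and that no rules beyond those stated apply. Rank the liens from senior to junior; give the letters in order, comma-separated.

Effective dates: A relates back to 9 September 2020 (work commenced); D relates back to the deed date 28 October 2020.
C, as an ad valorem tax lien, has superpriority and ranks first.
Among the remaining liens, by effective date: A (9 September 2020), D (28 October 2020), E (27 November 2020), B (18 January 2021), F (5 May 2021).
E is senior to F before the subordination, so the two trade places.

C, A, D, F, B, E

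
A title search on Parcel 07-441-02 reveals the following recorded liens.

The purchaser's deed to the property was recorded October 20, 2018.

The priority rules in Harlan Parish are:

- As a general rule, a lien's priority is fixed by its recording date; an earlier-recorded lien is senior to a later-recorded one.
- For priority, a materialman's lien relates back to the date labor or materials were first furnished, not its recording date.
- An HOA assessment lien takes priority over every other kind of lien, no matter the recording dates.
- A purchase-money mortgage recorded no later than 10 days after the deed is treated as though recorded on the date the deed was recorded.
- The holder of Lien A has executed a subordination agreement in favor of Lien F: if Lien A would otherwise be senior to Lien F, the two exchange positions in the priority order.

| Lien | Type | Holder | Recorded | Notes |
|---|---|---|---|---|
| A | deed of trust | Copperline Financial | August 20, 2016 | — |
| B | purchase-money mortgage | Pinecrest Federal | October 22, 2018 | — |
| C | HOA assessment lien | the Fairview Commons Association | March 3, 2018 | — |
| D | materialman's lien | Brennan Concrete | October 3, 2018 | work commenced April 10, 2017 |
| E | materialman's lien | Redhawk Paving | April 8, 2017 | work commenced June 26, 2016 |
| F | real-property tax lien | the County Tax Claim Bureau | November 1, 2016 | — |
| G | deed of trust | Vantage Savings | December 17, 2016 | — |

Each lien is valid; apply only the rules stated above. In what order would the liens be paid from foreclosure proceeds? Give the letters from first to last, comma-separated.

C, E, F, A, G, D, B

Effective dates: B was recorded within the 10-day window, so its effective date is the deed date October 20, 2018; D relates back to April 10, 2017 (work commenced); E is treated as recorded June 26, 2016, the work-commencement date.
As an HOA assessment lien, C is senior to every other lien.
The other liens, earliest effective date first: E (June 26, 2016), A (August 20, 2016), F (November 1, 2016), G (December 17, 2016), D (April 10, 2017), B (October 20, 2018).
A is senior to F before the subordination, so the two trade places.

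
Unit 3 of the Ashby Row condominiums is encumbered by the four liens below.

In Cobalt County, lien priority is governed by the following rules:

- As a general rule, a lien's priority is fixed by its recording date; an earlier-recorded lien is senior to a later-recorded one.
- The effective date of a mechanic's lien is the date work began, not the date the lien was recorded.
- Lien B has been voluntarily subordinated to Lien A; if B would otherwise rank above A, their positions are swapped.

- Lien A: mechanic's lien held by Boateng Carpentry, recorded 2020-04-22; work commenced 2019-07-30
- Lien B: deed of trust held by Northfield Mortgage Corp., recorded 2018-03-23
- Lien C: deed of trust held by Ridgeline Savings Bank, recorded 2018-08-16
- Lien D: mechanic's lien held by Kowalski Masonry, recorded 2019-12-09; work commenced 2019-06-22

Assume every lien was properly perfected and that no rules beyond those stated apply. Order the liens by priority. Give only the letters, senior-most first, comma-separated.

A, C, D, B

First, effective dates: A is treated as recorded 2019-07-30, the work-commencement date; D's effective date is 2019-06-22, when work began.
By effective date: B (2018-03-23), C (2018-08-16), D (2019-06-22), A (2019-07-30).
The subordination applies — B was senior to A — so B and A swap.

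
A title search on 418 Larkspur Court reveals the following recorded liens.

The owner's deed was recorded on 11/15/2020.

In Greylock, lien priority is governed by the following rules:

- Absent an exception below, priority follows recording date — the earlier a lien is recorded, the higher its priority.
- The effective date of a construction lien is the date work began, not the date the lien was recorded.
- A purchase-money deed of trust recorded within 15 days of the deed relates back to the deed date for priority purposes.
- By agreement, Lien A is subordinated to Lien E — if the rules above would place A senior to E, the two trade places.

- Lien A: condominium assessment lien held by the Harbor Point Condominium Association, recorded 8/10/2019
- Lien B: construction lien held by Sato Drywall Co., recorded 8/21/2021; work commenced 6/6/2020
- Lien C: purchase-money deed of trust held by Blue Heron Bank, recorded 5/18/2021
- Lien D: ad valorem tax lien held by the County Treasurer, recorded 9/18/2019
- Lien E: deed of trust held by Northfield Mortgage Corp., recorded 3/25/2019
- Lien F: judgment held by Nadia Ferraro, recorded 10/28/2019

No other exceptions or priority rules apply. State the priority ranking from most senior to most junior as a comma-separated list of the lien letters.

Effective dates after the stated exceptions: B's effective date is 6/6/2020, when work began; C was recorded 184 days after the deed, outside the 15-day window, so it keeps its recording date.
Sorted by effective date: E (3/25/2019), A (8/10/2019), D (9/18/2019), F (10/28/2019), B (6/6/2020), C (5/18/2021).
A is already junior to E, so the subordination agreement changes nothing.

E, A, D, F, B, C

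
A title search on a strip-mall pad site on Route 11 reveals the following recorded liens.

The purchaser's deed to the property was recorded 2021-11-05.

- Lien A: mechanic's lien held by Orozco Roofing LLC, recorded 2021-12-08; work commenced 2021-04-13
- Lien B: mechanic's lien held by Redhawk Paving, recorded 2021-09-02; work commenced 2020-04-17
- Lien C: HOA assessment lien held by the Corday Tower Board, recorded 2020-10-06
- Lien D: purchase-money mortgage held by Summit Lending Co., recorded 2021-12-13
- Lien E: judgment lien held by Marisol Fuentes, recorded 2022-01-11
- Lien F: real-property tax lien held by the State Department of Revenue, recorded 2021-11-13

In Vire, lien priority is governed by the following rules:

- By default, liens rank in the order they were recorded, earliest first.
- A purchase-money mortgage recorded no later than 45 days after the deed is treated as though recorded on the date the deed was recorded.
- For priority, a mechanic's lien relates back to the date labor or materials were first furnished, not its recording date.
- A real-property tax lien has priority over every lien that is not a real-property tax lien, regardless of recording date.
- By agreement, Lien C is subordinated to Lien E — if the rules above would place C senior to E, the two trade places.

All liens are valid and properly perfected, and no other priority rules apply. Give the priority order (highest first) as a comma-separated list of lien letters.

Effective dates after the stated exceptions: A relates back to 2021-04-13 (work commenced); B relates back to 2020-04-17 (work commenced); D relates back to the deed date 2021-11-05.
F is a real-property tax lien, so it outranks all other liens regardless of date.
Ordering the rest by effective date: B (2020-04-17), C (2020-10-06), A (2021-04-13), D (2021-11-05), E (2022-01-11).
Because C would otherwise rank above E, the subordination swaps them.

F, B, E, A, D, C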